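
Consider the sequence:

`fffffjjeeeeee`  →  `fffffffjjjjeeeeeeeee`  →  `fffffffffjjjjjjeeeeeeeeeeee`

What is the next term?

fffffffffffjjjjjjjjeeeeeeeeeeeeeee

The n-th term is 2n+1 f's then 2n-2 j's then 3n e's, where the shown terms are n = 2, 3, 4.
For the next term, n = 5, so the run lengths are 11, 8, 15.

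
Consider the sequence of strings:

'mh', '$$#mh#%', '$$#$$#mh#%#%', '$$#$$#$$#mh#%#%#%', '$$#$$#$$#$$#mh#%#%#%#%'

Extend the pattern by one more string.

Every step adds $$# to the front and #% to the end of the previous string.
Applying this once more to $$#$$#$$#$$#mh#%#%#%#%:

$$#$$#$$#$$#$$#mh#%#%#%#%#%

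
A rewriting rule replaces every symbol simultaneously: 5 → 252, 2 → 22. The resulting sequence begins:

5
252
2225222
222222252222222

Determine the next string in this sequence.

Rewriting the 15 symbols of 222222252222222 one by one yields 22 22 22 22 22 22 22 252 22 22 22 22 22 22 22; concatenated:

2222222222222225222222222222222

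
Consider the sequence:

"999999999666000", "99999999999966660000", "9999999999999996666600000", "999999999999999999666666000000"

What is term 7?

999999999999999999999999999666666666000000000

Each string has the form 9^{3n} 6^{n} 0^{n}, where the shown terms are n = 3, 4, 5, 6.
For term 7, n = 9, so the run lengths are 27, 9, 9.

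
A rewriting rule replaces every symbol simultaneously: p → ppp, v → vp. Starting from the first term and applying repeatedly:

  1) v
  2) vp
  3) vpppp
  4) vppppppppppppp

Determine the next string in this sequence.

Rewriting the 14 symbols of vppppppppppppp one by one yields vp ppp ppp ppp ppp ppp ppp ppp ppp ppp ppp ppp ppp ppp; concatenated:

vpppppppppppppppppppppppppppppppppppppppp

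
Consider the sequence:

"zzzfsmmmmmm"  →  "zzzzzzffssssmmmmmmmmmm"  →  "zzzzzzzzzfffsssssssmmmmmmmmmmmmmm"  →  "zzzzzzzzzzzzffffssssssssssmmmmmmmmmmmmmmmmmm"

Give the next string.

zzzzzzzzzzzzzzzfffffsssssssssssssmmmmmmmmmmmmmmmmmmmmmm

The n-th term is 3n z's then n f's then 3n-2 s's then 4n+2 m's (n = 1, 2, …).
Setting n = 5 gives 15, 5, 13, 22 characters in each block.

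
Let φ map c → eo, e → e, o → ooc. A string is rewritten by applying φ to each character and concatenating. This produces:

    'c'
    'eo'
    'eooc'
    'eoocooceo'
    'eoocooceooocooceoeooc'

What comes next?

eoocooceooocooceoeoocoocooceooocooceoeooceoocooceo

Replace each of the 21 characters of eoocooceooocooceoeooc in place — e ooc ooc eo ooc ooc eo e ooc ooc ooc eo ooc ooc eo e ooc e ooc ooc eo — and concatenate.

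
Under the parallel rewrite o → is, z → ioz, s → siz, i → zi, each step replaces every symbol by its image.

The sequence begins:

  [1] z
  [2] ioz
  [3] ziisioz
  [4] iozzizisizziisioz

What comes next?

φ(iozzizisizziisioz) expands symbol-by-symbol to zi is ioz ioz zi ioz zi siz zi ioz ioz zi zi siz zi is ioz; joining the 17 pieces gives the next term.

ziisioziozziiozzisizziioziozzizisizziisioz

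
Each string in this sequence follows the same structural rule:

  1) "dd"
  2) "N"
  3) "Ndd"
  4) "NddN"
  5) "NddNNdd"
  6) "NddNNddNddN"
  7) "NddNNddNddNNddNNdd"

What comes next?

NddNNddNddNNddNNddNddNNddNddN

From term 3 onward, concatenate the last term with the second-to-last: N·dd = Ndd, Ndd·N = NddN, …
So term 8 is NddNNddNddNNddNNdd·NddNNddNddN.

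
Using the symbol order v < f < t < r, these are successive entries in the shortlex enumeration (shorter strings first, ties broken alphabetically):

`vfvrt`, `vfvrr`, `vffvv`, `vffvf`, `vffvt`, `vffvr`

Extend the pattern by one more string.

The successor of vffvr increments the rightmost position that isn't already r and resets every position after it to v.

vfffv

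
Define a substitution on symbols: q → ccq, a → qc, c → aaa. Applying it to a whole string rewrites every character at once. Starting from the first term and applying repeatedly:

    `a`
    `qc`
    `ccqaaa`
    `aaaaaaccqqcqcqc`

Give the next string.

φ(aaaaaaccqqcqcqc) expands symbol-by-symbol to qc qc qc qc qc qc aaa aaa ccq ccq aaa ccq aaa ccq aaa; joining the 15 pieces gives the next term.

qcqcqcqcqcqcaaaaaaccqccqaaaccqaaaccqaaa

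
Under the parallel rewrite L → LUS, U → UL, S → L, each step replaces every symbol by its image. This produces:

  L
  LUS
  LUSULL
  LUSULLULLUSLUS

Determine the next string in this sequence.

Replace each of the 14 characters of LUSULLULLUSLUS in place — LUS UL L UL LUS LUS UL LUS LUS UL L LUS UL L — and concatenate.

LUSULLULLUSLUSULLUSLUSULLLUSULL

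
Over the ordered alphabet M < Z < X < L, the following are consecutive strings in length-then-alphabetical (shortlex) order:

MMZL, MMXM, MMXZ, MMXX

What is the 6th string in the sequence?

MMLM

Stepping forward 2 times from MMXX: MMXX → MMXL, then the target.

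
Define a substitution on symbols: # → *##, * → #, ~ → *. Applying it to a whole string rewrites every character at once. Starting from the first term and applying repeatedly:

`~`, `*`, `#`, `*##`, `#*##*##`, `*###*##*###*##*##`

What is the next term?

Rewriting the 17 symbols of *###*##*###*##*## one by one yields # *## *## *## # *## *## # *## *## *## # *## *## # *## *##; concatenated:

#*##*##*###*##*###*##*##*###*##*###*##*##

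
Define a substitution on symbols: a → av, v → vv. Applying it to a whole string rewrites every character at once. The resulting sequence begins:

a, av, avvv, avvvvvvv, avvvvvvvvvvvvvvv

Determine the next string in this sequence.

avvvvvvvvvvvvvvvvvvvvvvvvvvvvvvv

φ(avvvvvvvvvvvvvvv) expands symbol-by-symbol to av vv vv vv vv vv vv vv vv vv vv vv vv vv vv vv; joining the 16 pieces gives the next term.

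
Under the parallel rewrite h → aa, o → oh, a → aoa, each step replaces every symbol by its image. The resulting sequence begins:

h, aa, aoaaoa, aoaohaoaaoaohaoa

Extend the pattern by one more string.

aoaohaoaohaaaoaohaoaaoaohaoaohaaaoaohaoa

Applying the rule to each of the 16 symbols of aoaohaoaaoaohaoa gives the pieces aoa oh aoa oh aa aoa oh aoa aoa oh aoa oh aa aoa oh aoa, which concatenate to the answer.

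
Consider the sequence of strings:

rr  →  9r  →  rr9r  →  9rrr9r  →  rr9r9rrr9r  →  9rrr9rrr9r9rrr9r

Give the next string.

This is a Fibonacci-style word recurrence s(k) = s(k−2)·s(k−1): e.g. rr·9r = rr9r.
Continuing: rr9r9rrr9r · 9rrr9rrr9r9rrr9r gives term 7.

rr9r9rrr9r9rrr9rrr9r9rrr9r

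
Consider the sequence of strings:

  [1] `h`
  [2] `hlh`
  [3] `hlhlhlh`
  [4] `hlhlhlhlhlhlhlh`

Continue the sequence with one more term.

Each string is two copies of the previous one joined by 'l'.
Doubling hlhlhlhlhlhlhlh with 'l' between the halves:

hlhlhlhlhlhlhlhlhlhlhlhlhlhlhlh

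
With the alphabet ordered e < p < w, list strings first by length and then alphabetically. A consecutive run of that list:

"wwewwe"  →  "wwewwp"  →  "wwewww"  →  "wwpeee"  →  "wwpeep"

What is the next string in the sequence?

wwpeew

Find the rightmost character of wwpeep below w, bump it to the next letter, and reset everything to its right to e.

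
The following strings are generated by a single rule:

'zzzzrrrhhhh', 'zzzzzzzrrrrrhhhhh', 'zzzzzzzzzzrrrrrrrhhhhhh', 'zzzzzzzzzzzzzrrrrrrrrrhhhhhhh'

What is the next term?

The n-th term is 3n-2 z's then 2n-1 r's then n+2 h's, where the shown terms are n = 2, 3, 4, 5.
At n = 6 the blocks have lengths 16, 11, 8.

zzzzzzzzzzzzzzzzrrrrrrrrrrrhhhhhhhh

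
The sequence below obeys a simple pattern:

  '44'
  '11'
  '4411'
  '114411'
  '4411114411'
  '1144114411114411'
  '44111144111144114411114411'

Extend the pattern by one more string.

114411441111441144111144111144114411114411

This is a Fibonacci-style word recurrence s(k) = s(k−2)·s(k−1): e.g. 44·11 = 4411.
So term 8 is 1144114411114411·44111144111144114411114411.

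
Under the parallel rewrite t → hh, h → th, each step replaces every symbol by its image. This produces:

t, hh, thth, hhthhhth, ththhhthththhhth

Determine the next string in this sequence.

φ(ththhhthththhhth) expands symbol-by-symbol to hh th hh th th th hh th hh th hh th th th hh th; joining the 16 pieces gives the next term.

hhthhhthththhhthhhthhhthththhhth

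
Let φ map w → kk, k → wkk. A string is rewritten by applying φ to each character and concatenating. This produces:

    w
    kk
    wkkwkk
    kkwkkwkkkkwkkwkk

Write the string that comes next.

Replace each of the 16 characters of kkwkkwkkkkwkkwkk in place — wkk wkk kk wkk wkk kk wkk wkk wkk wkk kk wkk wkk kk wkk wkk — and concatenate.

wkkwkkkkwkkwkkkkwkkwkkwkkwkkkkwkkwkkkkwkkwkk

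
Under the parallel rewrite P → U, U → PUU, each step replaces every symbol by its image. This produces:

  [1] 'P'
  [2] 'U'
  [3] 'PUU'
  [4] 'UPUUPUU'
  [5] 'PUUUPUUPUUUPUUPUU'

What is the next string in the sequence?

Rewriting the 17 symbols of PUUUPUUPUUUPUUPUU one by one yields U PUU PUU PUU U PUU PUU U PUU PUU PUU U PUU PUU U PUU PUU; concatenated:

UPUUPUUPUUUPUUPUUUPUUPUUPUUUPUUPUUUPUUPUU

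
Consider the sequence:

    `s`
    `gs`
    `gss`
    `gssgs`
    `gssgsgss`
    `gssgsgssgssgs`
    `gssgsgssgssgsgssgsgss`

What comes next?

gssgsgssgssgsgssgsgssgssgsgssgssgs

This is a Fibonacci-style word recurrence s(k) = s(k−1)·s(k−2): e.g. gs·s = gss.
The next term joins gssgsgssgssgsgssgsgss and gssgsgssgssgs.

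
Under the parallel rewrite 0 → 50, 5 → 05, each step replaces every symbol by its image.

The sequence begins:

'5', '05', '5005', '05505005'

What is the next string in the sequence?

5005055005505005

Expanding 05505005: 0→50, 5→05, 5→05, 0→50, 5→05, 0→50, 0→50, 5→05. Concatenated: 50 05 05 50 05 50 50 05.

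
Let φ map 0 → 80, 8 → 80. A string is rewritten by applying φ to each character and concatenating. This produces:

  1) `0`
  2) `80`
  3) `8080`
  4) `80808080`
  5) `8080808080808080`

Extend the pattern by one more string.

Rewriting the 16 symbols of 8080808080808080 one by one yields 80 80 80 80 80 80 80 80 80 80 80 80 80 80 80 80; concatenated:

80808080808080808080808080808080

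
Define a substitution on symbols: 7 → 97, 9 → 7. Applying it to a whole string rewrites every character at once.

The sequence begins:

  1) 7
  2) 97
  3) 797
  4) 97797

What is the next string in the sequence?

79797797

Apply φ to 97797 symbol by symbol: 9→7, 7→97, 7→97, 9→7, 7→97; joined: 7 97 97 7 97.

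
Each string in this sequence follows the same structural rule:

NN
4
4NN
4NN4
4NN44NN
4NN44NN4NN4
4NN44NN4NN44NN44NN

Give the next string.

4NN44NN4NN44NN44NN4NN44NN4NN4

This is a Fibonacci-style word recurrence s(k) = s(k−1)·s(k−2): e.g. 4·NN = 4NN.
Continuing: 4NN44NN4NN44NN44NN · 4NN44NN4NN4 gives term 8.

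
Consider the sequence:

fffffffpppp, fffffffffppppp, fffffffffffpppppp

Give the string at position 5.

Each string has the form f^{2n+1} p^{n+1}, where the shown terms are n = 3, 4, 5.
At n = 7 the blocks have lengths 15, 8.

fffffffffffffffpppppppp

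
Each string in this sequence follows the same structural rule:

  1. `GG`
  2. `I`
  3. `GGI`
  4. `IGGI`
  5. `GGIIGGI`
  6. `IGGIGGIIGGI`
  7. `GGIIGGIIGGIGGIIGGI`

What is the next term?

IGGIGGIIGGIGGIIGGIIGGIGGIIGGI

This is a Fibonacci-style word recurrence s(k) = s(k−2)·s(k−1): e.g. GG·I = GGI.
The next term joins IGGIGGIIGGI and GGIIGGIIGGIGGIIGGI.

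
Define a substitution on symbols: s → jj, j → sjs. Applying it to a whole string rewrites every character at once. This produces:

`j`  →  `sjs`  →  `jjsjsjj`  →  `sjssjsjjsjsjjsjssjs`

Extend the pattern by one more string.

φ(sjssjsjjsjsjjsjssjs) expands symbol-by-symbol to jj sjs jj jj sjs jj sjs sjs jj sjs jj sjs sjs jj sjs jj jj sjs jj; joining the 19 pieces gives the next term.

jjsjsjjjjsjsjjsjssjsjjsjsjjsjssjsjjsjsjjjjsjsjj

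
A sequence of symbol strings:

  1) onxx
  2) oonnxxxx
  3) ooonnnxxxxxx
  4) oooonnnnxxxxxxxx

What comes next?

Reading off run lengths: o runs 1, 2, 3, 4; n runs 1, 2, 3, 4; x runs 2, 4, 6, 8 — each is linear in n (n = 1, 2, …).
For the next term, n = 5, so the run lengths are 5, 5, 10.

ooooonnnnnxxxxxxxxxx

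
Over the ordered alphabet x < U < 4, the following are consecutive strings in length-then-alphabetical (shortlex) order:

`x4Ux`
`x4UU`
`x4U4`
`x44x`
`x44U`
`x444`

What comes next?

Uxxx

The successor of x444 increments the rightmost position that isn't already 4 and resets every position after it to x.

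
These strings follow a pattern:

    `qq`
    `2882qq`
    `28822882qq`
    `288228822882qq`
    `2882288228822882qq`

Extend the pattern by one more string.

Each term is the previous one with 2882 prepended.
Applying this once more to 2882288228822882qq:

28822882288228822882qq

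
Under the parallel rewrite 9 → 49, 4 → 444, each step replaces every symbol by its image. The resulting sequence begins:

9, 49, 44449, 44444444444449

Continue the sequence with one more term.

φ(44444444444449) expands symbol-by-symbol to 444 444 444 444 444 444 444 444 444 444 444 444 444 49; joining the 14 pieces gives the next term.

44444444444444444444444444444444444444449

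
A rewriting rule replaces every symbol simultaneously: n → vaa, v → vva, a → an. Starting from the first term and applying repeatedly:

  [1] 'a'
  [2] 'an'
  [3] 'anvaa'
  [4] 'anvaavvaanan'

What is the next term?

anvaavvaananvvavvaananvaaanvaa

Rewriting each symbol of anvaavvaanan: a→an, n→vaa, v→vva, a→an, a→an, v→vva, v→vva, a→an, a→an, n→vaa, a→an, n→vaa, which concatenates to an vaa vva an an vva vva an an vaa an vaa.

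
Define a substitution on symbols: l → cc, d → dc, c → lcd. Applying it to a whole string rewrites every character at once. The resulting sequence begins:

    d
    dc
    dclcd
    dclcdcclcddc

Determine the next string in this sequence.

dclcdcclcddclcdlcdcclcddcdclcd

Rewriting each symbol of dclcdcclcddc: d→dc, c→lcd, l→cc, c→lcd, d→dc, c→lcd, c→lcd, l→cc, c→lcd, d→dc, d→dc, c→lcd, which concatenates to dc lcd cc lcd dc lcd lcd cc lcd dc dc lcd.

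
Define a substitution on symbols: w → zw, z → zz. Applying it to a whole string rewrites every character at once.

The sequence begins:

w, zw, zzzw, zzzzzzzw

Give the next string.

zzzzzzzzzzzzzzzw

Expanding zzzzzzzw: z→zz, z→zz, z→zz, z→zz, z→zz, z→zz, z→zz, w→zw. Concatenated: zz zz zz zz zz zz zz zw.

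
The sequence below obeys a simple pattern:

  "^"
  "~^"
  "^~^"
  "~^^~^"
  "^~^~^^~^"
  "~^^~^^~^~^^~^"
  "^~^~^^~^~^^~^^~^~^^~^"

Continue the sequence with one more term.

From term 3 onward, concatenate the second-to-last term with the last: ^·~^ = ^~^, ~^·^~^ = ~^^~^, …
So term 8 is ~^^~^^~^~^^~^·^~^~^^~^~^^~^^~^~^^~^.

~^^~^^~^~^^~^^~^~^^~^~^^~^^~^~^^~^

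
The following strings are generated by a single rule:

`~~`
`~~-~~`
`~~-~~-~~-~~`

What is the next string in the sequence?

~~-~~-~~-~~-~~-~~-~~-~~

Every step duplicates the string with '-' between the halves.
One more doubling of ~~-~~-~~-~~ gives the answer.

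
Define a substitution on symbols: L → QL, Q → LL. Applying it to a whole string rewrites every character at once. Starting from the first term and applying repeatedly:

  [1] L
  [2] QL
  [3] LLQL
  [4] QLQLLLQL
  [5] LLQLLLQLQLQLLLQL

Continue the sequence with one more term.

QLQLLLQLQLQLLLQLLLQLLLQLQLQLLLQL

Replace each of the 16 characters of LLQLLLQLQLQLLLQL in place — QL QL LL QL QL QL LL QL LL QL LL QL QL QL LL QL — and concatenate.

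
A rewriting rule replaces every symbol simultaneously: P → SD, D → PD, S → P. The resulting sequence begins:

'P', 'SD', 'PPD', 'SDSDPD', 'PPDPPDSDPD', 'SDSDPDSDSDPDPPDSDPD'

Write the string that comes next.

φ(SDSDPDSDSDPDPPDSDPD) expands symbol-by-symbol to P PD P PD SD PD P PD P PD SD PD SD SD PD P PD SD PD; joining the 19 pieces gives the next term.

PPDPPDSDPDPPDPPDSDPDSDSDPDPPDSDPD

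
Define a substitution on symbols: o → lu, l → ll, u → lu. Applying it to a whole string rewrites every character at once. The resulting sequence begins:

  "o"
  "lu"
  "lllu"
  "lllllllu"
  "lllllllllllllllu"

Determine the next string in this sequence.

Replace each of the 16 characters of lllllllllllllllu in place — ll ll ll ll ll ll ll ll ll ll ll ll ll ll ll lu — and concatenate.

lllllllllllllllllllllllllllllllu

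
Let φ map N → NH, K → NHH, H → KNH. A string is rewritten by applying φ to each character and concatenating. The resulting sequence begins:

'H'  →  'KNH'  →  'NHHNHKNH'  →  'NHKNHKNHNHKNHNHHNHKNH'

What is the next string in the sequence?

NHKNHNHHNHKNHNHHNHKNHNHKNHNHHNHKNHNHKNHKNHNHKNHNHHNHKNH

Replace each of the 21 characters of NHKNHKNHNHKNHNHHNHKNH in place — NH KNH NHH NH KNH NHH NH KNH NH KNH NHH NH KNH NH KNH KNH NH KNH NHH NH KNH — and concatenate.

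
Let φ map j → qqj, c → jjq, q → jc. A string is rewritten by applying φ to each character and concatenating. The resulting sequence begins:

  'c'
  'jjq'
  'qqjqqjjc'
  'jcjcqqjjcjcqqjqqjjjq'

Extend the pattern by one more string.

qqjjjqqqjjjqjcjcqqjqqjjjqqqjjjqjcjcqqjjcjcqqjqqjqqjjc

Replace each of the 20 characters of jcjcqqjjcjcqqjqqjjjq in place — qqj jjq qqj jjq jc jc qqj qqj jjq qqj jjq jc jc qqj jc jc qqj qqj qqj jc — and concatenate.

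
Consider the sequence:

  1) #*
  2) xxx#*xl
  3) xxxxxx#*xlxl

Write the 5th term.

xxxxxxxxxxxx#*xlxlxlxl

Each term wraps the previous one in xxx on the left and xl on the right.
From xxxxxx#*xlxl, 2 further steps: xxxxxx#*xlxl → xxxxxxxxx#*xlxlxl → (answer).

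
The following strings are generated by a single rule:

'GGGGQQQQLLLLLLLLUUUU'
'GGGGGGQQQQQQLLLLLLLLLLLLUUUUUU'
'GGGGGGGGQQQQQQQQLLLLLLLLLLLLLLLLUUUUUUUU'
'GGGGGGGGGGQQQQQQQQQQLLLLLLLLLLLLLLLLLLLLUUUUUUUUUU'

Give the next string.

GGGGGGGGGGGGQQQQQQQQQQQQLLLLLLLLLLLLLLLLLLLLLLLLUUUUUUUUUUUU

Each string has the form G^{2n} Q^{2n} L^{4n} U^{2n}, where the shown terms are n = 2, 3, 4, 5.
At n = 6 the blocks have lengths 12, 12, 24, 12.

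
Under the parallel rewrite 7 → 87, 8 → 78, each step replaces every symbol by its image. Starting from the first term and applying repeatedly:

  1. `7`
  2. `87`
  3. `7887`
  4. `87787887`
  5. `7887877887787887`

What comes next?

87787887788787787887877887787887

φ(7887877887787887) expands symbol-by-symbol to 87 78 78 87 78 87 87 78 78 87 87 78 87 78 78 87; joining the 16 pieces gives the next term.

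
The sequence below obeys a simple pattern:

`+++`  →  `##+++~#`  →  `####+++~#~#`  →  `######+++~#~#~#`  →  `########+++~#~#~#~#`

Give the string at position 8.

##############+++~#~#~#~#~#~#~#

Each term wraps the previous one in ## on the left and ~# on the right.
From ########+++~#~#~#~#, 3 further steps: ########+++~#~#~#~# → ##########+++~#~#~#~#~# → ############+++~#~#~#~#~#~# → (answer).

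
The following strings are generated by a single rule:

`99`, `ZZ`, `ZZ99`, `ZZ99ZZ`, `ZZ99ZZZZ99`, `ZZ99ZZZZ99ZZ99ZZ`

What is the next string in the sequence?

ZZ99ZZZZ99ZZ99ZZZZ99ZZZZ99

From term 3 onward, concatenate the last term with the second-to-last: ZZ·99 = ZZ99, ZZ99·ZZ = ZZ99ZZ, …
So term 7 is ZZ99ZZZZ99ZZ99ZZ·ZZ99ZZZZ99.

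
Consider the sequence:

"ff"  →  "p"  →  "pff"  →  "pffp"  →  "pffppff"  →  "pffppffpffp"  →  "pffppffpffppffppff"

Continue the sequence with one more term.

From term 3 onward, concatenate the last term with the second-to-last: p·ff = pff, pff·p = pffp, …
The next term joins pffppffpffppffppff and pffppffpffp.

pffppffpffppffppffpffppffpffp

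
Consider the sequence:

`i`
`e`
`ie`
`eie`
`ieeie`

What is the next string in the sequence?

From term 3 onward, concatenate the second-to-last term with the last: i·e = ie, e·ie = eie, …
So term 6 is eie·ieeie.

eieieeie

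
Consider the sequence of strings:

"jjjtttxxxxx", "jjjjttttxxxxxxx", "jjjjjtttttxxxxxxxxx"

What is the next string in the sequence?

jjjjjjttttttxxxxxxxxxxx

Reading off run lengths: j runs 3, 4, 5; t runs 3, 4, 5; x runs 5, 7, 9 — each is linear in n, where the shown terms are n = 3, 4, 5.
For the next term, n = 6, so the run lengths are 6, 6, 11.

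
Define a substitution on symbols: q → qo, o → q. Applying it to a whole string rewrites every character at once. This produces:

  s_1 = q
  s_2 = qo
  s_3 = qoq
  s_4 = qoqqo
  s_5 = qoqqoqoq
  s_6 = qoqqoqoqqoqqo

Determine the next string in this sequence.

Rewriting the 13 symbols of qoqqoqoqqoqqo one by one yields qo q qo qo q qo q qo qo q qo qo q; concatenated:

qoqqoqoqqoqqoqoqqoqoq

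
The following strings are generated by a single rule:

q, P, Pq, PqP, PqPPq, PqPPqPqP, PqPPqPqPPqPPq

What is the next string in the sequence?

PqPPqPqPPqPPqPqPPqPqP

Each term (from the third on) is the previous term followed by the one before it: term 3 = P·q = Pq.
The next term joins PqPPqPqPPqPPq and PqPPqPqP.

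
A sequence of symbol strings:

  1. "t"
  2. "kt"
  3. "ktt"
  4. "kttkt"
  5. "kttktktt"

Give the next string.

From term 3 onward, concatenate the last term with the second-to-last: kt·t = ktt, ktt·kt = kttkt, …
The next term joins kttktktt and kttkt.

kttktkttkttkt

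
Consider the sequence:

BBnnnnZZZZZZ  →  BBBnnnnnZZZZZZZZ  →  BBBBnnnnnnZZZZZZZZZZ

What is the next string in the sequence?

Each string has the form B^{n-1} n^{n+1} Z^{2n}, where the shown terms are n = 3, 4, 5.
Setting n = 6 gives 5, 7, 12 characters in each block.

BBBBBnnnnnnnZZZZZZZZZZZZ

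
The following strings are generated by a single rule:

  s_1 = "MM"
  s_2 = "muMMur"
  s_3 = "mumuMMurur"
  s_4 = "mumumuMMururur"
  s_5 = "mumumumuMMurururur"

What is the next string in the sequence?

Each term wraps the previous one in mu on the left and ur on the right.
Applying this once more to mumumumuMMurururur:

mumumumumuMMururururur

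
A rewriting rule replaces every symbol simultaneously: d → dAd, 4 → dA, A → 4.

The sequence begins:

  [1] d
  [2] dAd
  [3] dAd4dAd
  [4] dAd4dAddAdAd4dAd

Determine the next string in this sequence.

dAd4dAddAdAd4dAddAd4dAd4dAddAdAd4dAd

Replace each of the 16 characters of dAd4dAddAdAd4dAd in place — dAd 4 dAd dA dAd 4 dAd dAd 4 dAd 4 dAd dA dAd 4 dAd — and concatenate.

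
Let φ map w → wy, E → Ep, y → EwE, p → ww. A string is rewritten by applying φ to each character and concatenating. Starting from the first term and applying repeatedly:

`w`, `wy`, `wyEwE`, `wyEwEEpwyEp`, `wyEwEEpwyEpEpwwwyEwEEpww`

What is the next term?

wyEwEEpwyEpEpwwwyEwEEpwwEpwwwywywyEwEEpwyEpEpwwwywy

Replace each of the 24 characters of wyEwEEpwyEpEpwwwyEwEEpww in place — wy EwE Ep wy Ep Ep ww wy EwE Ep ww Ep ww wy wy wy EwE Ep wy Ep Ep ww wy wy — and concatenate.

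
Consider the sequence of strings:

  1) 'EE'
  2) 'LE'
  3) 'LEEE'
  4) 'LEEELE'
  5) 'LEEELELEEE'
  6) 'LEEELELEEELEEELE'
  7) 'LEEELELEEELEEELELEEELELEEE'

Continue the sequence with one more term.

From term 3 onward, concatenate the last term with the second-to-last: LE·EE = LEEE, LEEE·LE = LEEELE, …
The next term joins LEEELELEEELEEELELEEELELEEE and LEEELELEEELEEELE.

LEEELELEEELEEELELEEELELEEELEEELELEEELEEELE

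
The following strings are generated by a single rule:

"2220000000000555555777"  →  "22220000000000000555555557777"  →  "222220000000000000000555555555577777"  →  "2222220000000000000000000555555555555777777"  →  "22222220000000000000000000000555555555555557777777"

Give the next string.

Reading off run lengths: 2 runs 3, 4, 5, 6, 7; 0 runs 10, 13, 16, 19, 22; 5 runs 6, 8, 10, 12, 14; 7 runs 3, 4, 5, 6, 7 — each is linear in n, where the shown terms are n = 3, 4, 5, 6, 7.
Setting n = 8 gives 8, 25, 16, 8 characters in each block.

222222220000000000000000000000000555555555555555577777777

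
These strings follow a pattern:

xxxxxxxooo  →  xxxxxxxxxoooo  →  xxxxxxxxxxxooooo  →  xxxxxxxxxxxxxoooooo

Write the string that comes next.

xxxxxxxxxxxxxxxooooooo

Reading off run lengths: x runs 7, 9, 11, 13; o runs 3, 4, 5, 6 — each is linear in n, where the shown terms are n = 3, 4, 5, 6.
At n = 7 the blocks have lengths 15, 7.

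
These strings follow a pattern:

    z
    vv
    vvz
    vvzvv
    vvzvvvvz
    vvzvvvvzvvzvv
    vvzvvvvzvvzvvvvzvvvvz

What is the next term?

This is a Fibonacci-style word recurrence s(k) = s(k−1)·s(k−2): e.g. vv·z = vvz.
So term 8 is vvzvvvvzvvzvvvvzvvvvz·vvzvvvvzvvzvv.

vvzvvvvzvvzvvvvzvvvvzvvzvvvvzvvzvv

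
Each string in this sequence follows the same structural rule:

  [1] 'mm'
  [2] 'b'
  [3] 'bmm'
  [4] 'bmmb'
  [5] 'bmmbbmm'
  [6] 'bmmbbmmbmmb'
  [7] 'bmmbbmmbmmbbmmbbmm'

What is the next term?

Each term (from the third on) is the previous term followed by the one before it: term 3 = b·mm = bmm.
So term 8 is bmmbbmmbmmbbmmbbmm·bmmbbmmbmmb.

bmmbbmmbmmbbmmbbmmbmmbbmmbmmb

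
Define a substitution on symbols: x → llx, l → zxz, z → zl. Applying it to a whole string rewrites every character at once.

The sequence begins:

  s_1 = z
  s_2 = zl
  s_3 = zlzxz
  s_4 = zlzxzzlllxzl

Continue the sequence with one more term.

Apply φ to zlzxzzlllxzl symbol by symbol: z→zl, l→zxz, z→zl, x→llx, z→zl, z→zl, l→zxz, l→zxz, l→zxz, x→llx, z→zl, l→zxz; joined: zl zxz zl llx zl zl zxz zxz zxz llx zl zxz.

zlzxzzlllxzlzlzxzzxzzxzllxzlzxz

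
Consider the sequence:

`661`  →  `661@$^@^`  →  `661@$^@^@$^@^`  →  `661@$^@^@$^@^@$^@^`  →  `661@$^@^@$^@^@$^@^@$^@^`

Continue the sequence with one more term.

Every step adds @$^@^ to the end: s(k+1) = s(k)·@$^@^.
Applying this once more to 661@$^@^@$^@^@$^@^@$^@^:

661@$^@^@$^@^@$^@^@$^@^@$^@^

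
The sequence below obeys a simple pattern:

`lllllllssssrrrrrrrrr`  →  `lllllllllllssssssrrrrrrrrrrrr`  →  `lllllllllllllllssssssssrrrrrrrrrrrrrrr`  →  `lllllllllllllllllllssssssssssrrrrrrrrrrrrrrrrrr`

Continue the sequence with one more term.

lllllllllllllllllllllllssssssssssssrrrrrrrrrrrrrrrrrrrrr

Term n consists of 4n-1 l's, followed by 2n s's, followed by 3n+3 r's, where the shown terms are n = 2, 3, 4, 5.
For the next term, n = 6, so the run lengths are 23, 12, 21.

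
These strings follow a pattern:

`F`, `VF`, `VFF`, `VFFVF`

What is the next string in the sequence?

VFFVFVFF

From term 3 onward, concatenate the last term with the second-to-last: VF·F = VFF, VFF·VF = VFFVF, …
Continuing: VFFVF · VFF gives term 5.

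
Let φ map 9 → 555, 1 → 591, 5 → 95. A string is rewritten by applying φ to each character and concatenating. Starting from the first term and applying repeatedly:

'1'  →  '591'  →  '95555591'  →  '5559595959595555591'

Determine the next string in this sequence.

Replace each of the 19 characters of 5559595959595555591 in place — 95 95 95 555 95 555 95 555 95 555 95 555 95 95 95 95 95 555 591 — and concatenate.

959595555955559555595555955559595959595555591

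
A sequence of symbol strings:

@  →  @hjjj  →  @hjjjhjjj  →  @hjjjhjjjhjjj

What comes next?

@hjjjhjjjhjjjhjjj

Each term is the previous one with hjjj appended.
So the next term is @hjjjhjjjhjjj·hjjj.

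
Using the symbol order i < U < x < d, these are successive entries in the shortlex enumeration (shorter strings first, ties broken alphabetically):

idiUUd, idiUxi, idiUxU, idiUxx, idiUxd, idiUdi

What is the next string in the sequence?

Treat idiUdi as a base-4 numeral over the given alphabet and add one, carrying through any trailing d's.

idiUdU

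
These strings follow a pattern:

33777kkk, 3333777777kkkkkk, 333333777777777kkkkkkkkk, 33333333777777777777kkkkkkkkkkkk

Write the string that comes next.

Each string has the form 3^{2n} 7^{3n} k^{3n} (n = 1, 2, …).
Setting n = 5 gives 10, 15, 15 characters in each block.

3333333333777777777777777kkkkkkkkkkkkkkk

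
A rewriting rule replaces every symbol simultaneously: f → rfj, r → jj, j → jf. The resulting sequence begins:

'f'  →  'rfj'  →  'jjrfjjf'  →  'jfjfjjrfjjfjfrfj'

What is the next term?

Replace each of the 16 characters of jfjfjjrfjjfjfrfj in place — jf rfj jf rfj jf jf jj rfj jf jf rfj jf rfj jj rfj jf — and concatenate.

jfrfjjfrfjjfjfjjrfjjfjfrfjjfrfjjjrfjjf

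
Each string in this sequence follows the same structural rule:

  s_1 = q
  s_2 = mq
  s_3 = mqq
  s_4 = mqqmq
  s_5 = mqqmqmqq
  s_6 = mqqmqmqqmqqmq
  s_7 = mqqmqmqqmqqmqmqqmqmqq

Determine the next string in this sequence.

mqqmqmqqmqqmqmqqmqmqqmqqmqmqqmqqmq

From term 3 onward, concatenate the last term with the second-to-last: mq·q = mqq, mqq·mq = mqqmq, …
So term 8 is mqqmqmqqmqqmqmqqmqmqq·mqqmqmqqmqqmq.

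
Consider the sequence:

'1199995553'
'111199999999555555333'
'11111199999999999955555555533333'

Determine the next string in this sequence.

1111111199999999999999995555555555553333333

Term n consists of 2n 1's, followed by 4n 9's, followed by 3n 5's, followed by 2n-1 3's (n = 1, 2, …).
For the next term, n = 4, so the run lengths are 8, 16, 12, 7.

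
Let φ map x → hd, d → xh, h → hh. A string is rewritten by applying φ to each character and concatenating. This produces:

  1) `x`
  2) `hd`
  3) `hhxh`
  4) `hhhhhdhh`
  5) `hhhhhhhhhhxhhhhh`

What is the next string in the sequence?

Replace each of the 16 characters of hhhhhhhhhhxhhhhh in place — hh hh hh hh hh hh hh hh hh hh hd hh hh hh hh hh — and concatenate.

hhhhhhhhhhhhhhhhhhhhhdhhhhhhhhhh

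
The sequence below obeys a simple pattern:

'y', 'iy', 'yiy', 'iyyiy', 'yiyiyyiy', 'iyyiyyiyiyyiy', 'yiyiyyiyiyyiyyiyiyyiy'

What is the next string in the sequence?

This is a Fibonacci-style word recurrence s(k) = s(k−2)·s(k−1): e.g. y·iy = yiy.
The next term joins iyyiyyiyiyyiy and yiyiyyiyiyyiyyiyiyyiy.

iyyiyyiyiyyiyyiyiyyiyiyyiyyiyiyyiy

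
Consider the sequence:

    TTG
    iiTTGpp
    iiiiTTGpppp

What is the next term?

s(k+1) = ii·s(k)·pp, so each term gains ii as a prefix and pp as a suffix.
So the next term is ii·iiiiTTGpppp·pp.

iiiiiiTTGpppppp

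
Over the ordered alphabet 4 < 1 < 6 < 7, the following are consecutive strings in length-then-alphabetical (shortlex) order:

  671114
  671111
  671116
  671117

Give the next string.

The successor of 671117 increments the rightmost position that isn't already 7 and resets every position after it to 4.

671164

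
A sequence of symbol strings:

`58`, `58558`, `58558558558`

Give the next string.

s(k+1) = s(k)·5·s(k) — each term doubles the last with '5' between the halves.
Doubling 58558558558 with '5' between the halves:

58558558558558558558558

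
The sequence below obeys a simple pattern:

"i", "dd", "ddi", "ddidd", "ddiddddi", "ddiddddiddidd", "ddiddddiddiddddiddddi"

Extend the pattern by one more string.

ddiddddiddiddddiddddiddiddddiddidd

Each term (from the third on) is the previous term followed by the one before it: term 3 = dd·i = ddi.
So term 8 is ddiddddiddiddddiddddi·ddiddddiddidd.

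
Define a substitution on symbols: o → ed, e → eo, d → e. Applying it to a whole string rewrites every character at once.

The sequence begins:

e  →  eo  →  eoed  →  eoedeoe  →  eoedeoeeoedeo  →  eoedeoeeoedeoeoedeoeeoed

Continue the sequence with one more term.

Rewriting the 24 symbols of eoedeoeeoedeoeoedeoeeoed one by one yields eo ed eo e eo ed eo eo ed eo e eo ed eo ed eo e eo ed eo eo ed eo e; concatenated:

eoedeoeeoedeoeoedeoeeoedeoedeoeeoedeoeoedeoe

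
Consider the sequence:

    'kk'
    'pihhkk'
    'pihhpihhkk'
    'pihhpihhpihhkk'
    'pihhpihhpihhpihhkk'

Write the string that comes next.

Each term is the previous one with pihh prepended.
One more step from pihhpihhpihhpihhkk gives the answer.

pihhpihhpihhpihhpihhkk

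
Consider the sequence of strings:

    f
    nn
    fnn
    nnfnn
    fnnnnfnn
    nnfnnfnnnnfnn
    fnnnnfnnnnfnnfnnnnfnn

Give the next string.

nnfnnfnnnnfnnfnnnnfnnnnfnnfnnnnfnn

From term 3 onward, concatenate the second-to-last term with the last: f·nn = fnn, nn·fnn = nnfnn, …
Continuing: nnfnnfnnnnfnn · fnnnnfnnnnfnnfnnnnfnn gives term 8.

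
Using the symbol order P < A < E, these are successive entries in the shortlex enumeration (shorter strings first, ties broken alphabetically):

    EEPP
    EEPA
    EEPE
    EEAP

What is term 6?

Stepping forward 2 times from EEAP: EEAP → EEAA, then the target.

EEAE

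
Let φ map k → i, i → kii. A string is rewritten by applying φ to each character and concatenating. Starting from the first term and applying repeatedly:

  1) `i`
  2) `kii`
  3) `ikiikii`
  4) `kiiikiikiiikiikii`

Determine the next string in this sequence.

Replace each of the 17 characters of kiiikiikiiikiikii in place — i kii kii kii i kii kii i kii kii kii i kii kii i kii kii — and concatenate.

ikiikiikiiikiikiiikiikiikiiikiikiiikiikii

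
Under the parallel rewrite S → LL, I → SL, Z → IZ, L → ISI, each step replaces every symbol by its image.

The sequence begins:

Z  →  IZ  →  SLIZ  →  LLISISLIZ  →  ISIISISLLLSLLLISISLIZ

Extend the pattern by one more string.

Rewriting the 21 symbols of ISIISISLLLSLLLISISLIZ one by one yields SL LL SL SL LL SL LL ISI ISI ISI LL ISI ISI ISI SL LL SL LL ISI SL IZ; concatenated:

SLLLSLSLLLSLLLISIISIISILLISIISIISISLLLSLLLISISLIZ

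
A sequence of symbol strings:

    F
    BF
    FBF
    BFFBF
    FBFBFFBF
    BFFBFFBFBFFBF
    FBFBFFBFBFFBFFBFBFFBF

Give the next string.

From term 3 onward, concatenate the second-to-last term with the last: F·BF = FBF, BF·FBF = BFFBF, …
Continuing: BFFBFFBFBFFBF · FBFBFFBFBFFBFFBFBFFBF gives term 8.

BFFBFFBFBFFBFFBFBFFBFBFFBFFBFBFFBF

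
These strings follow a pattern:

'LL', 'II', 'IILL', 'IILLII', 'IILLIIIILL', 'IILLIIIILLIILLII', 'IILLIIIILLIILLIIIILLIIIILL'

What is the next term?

This is a Fibonacci-style word recurrence s(k) = s(k−1)·s(k−2): e.g. II·LL = IILL.
Continuing: IILLIIIILLIILLIIIILLIIIILL · IILLIIIILLIILLII gives term 8.

IILLIIIILLIILLIIIILLIIIILLIILLIIIILLIILLII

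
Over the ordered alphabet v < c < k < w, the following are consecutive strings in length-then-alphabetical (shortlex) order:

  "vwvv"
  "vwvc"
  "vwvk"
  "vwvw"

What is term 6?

vwcc

Continuing the enumeration 2 steps past vwvw: vwvw → vwcv → (answer).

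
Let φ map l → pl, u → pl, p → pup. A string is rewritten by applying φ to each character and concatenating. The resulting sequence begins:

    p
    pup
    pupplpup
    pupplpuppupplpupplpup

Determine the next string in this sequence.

pupplpuppupplpupplpuppupplpuppupplpupplpuppupplpupplpup

Applying the rule to each of the 21 symbols of pupplpuppupplpupplpup gives the pieces pup pl pup pup pl pup pl pup pup pl pup pup pl pup pl pup pup pl pup pl pup, which concatenate to the answer.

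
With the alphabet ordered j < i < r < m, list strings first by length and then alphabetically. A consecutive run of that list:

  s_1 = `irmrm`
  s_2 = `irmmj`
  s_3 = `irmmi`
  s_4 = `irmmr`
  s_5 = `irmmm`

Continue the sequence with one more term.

imjjj

The successor of irmmm increments the rightmost position that isn't already m and resets every position after it to j.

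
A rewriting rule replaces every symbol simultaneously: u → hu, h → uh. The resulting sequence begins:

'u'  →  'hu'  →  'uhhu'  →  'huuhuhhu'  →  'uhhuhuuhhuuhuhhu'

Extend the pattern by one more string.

huuhuhhuuhhuhuuhuhhuhuuhhuuhuhhu

Applying the rule to each of the 16 symbols of uhhuhuuhhuuhuhhu gives the pieces hu uh uh hu uh hu hu uh uh hu hu uh hu uh uh hu, which concatenate to the answer.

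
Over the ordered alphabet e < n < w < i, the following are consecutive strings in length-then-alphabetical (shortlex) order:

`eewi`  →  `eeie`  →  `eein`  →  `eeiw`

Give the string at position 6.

enee

Stepping forward 2 times from eeiw: eeiw → eeii, then the target.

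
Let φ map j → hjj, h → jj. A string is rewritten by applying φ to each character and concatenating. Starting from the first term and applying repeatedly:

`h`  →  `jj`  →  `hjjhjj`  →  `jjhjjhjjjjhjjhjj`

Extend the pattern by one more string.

Rewriting the 16 symbols of jjhjjhjjjjhjjhjj one by one yields hjj hjj jj hjj hjj jj hjj hjj hjj hjj jj hjj hjj jj hjj hjj; concatenated:

hjjhjjjjhjjhjjjjhjjhjjhjjhjjjjhjjhjjjjhjjhjj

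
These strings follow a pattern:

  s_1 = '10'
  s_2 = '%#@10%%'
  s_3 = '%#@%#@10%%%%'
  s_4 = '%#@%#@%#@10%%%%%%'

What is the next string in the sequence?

Each term wraps the previous one in %#@ on the left and %% on the right.
Applying this once more to %#@%#@%#@10%%%%%%:

%#@%#@%#@%#@10%%%%%%%%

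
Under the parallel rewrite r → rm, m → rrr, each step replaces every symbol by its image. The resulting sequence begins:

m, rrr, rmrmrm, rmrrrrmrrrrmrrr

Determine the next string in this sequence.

Rewriting the 15 symbols of rmrrrrmrrrrmrrr one by one yields rm rrr rm rm rm rm rrr rm rm rm rm rrr rm rm rm; concatenated:

rmrrrrmrmrmrmrrrrmrmrmrmrrrrmrmrm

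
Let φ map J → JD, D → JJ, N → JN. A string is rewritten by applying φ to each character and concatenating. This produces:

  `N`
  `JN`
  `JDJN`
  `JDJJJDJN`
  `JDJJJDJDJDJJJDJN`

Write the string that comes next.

Rewriting the 16 symbols of JDJJJDJDJDJJJDJN one by one yields JD JJ JD JD JD JJ JD JJ JD JJ JD JD JD JJ JD JN; concatenated:

JDJJJDJDJDJJJDJJJDJJJDJDJDJJJDJN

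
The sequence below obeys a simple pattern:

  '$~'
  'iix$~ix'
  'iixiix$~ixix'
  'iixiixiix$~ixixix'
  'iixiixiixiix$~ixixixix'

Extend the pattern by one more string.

Each term wraps the previous one in iix on the left and ix on the right.
Applying this once more to iixiixiixiix$~ixixixix:

iixiixiixiixiix$~ixixixixix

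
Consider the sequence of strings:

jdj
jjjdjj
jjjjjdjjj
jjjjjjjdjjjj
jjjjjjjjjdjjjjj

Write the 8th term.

jjjjjjjjjjjjjjjdjjjjjjjj

s(k+1) = jj·s(k)·j, so each term gains jj as a prefix and j as a suffix.
From jjjjjjjjjdjjjjj, 3 further steps: jjjjjjjjjdjjjjj → jjjjjjjjjjjdjjjjjj → jjjjjjjjjjjjjdjjjjjjj → (answer).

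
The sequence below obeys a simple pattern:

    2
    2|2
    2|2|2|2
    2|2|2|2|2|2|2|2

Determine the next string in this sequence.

Every step duplicates the string with '|' between the halves.
So the next term is two copies of 2|2|2|2|2|2|2|2 with '|' between the halves.

2|2|2|2|2|2|2|2|2|2|2|2|2|2|2|2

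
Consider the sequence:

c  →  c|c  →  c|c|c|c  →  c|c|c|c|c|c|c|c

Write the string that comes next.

Every step duplicates the string with '|' between the halves.
So the next term is two copies of c|c|c|c|c|c|c|c with '|' between the halves.

c|c|c|c|c|c|c|c|c|c|c|c|c|c|c|c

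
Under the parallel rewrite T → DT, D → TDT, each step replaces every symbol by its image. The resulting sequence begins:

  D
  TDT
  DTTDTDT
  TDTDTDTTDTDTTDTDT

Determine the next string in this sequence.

Rewriting the 17 symbols of TDTDTDTTDTDTTDTDT one by one yields DT TDT DT TDT DT TDT DT DT TDT DT TDT DT DT TDT DT TDT DT; concatenated:

DTTDTDTTDTDTTDTDTDTTDTDTTDTDTDTTDTDTTDTDT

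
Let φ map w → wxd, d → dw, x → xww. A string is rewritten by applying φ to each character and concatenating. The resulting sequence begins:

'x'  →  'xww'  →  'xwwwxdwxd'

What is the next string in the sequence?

xwwwxdwxdwxdxwwdwwxdxwwdw

Apply φ to xwwwxdwxd symbol by symbol: x→xww, w→wxd, w→wxd, w→wxd, x→xww, d→dw, w→wxd, x→xww, d→dw; joined: xww wxd wxd wxd xww dw wxd xww dw.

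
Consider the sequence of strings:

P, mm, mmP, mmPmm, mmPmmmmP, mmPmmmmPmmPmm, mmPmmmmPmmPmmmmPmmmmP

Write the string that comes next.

mmPmmmmPmmPmmmmPmmmmPmmPmmmmPmmPmm

From term 3 onward, concatenate the last term with the second-to-last: mm·P = mmP, mmP·mm = mmPmm, …
So term 8 is mmPmmmmPmmPmmmmPmmmmP·mmPmmmmPmmPmm.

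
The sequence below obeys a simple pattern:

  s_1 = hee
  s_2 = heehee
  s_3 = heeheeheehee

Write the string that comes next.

heeheeheeheeheeheeheehee

s(k+1) = s(k)·s(k) — each term doubles the last.
One more doubling of heeheeheehee gives the answer.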